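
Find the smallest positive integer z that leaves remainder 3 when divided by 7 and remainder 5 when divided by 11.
M = 7 × 11 = 77. M₁ = 11, y₁ ≡ 2 (mod 7). M₂ = 7, y₂ ≡ 8 (mod 11). z = 3×11×2 + 5×7×8 ≡ 38 (mod 77)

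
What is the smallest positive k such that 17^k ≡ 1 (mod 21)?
Powers of 17 mod 21: 17^1≡17, 17^2≡16, 17^3≡20, 17^4≡4, 17^5≡5, 17^6≡1. So the order of 17 is 6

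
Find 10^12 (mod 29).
By repeated squaring (mod 29): 10^{1}≡10, 10^{2}≡13, 10^{4}≡24, 10^{8}≡25. Then 10^{12} = 10^{8+4} ≡ 25 × 24 ≡ 20 (mod 29)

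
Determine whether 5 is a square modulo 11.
By Euler's criterion: 5^{5} ≡ 1 (mod 11). Since this equals 1, 5 is a QR.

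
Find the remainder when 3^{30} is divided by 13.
By Fermat: 3^{12} ≡ 1 (mod 13). 30 = 2×12 + 6. So 3^{30} ≡ 3^{6} ≡ 1 (mod 13)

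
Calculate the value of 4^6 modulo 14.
By repeated squaring mod 14: 4^{1}≡4, 4^{2}≡2, 4^{4}≡4. Then 4^{6} = 4^{4+2} ≡ 4 × 2 ≡ 8 mod 14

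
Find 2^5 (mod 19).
By repeated squaring (mod 19): 2^{1}≡2, 2^{2}≡4, 2^{4}≡16. Then 2^{5} = 2^{4+1} ≡ 16 × 2 ≡ 13 (mod 19)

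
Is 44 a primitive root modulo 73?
ord_73(44) divides 72. For each prime q|72: 44^{36}≡72, 44^{24}≡64, none ≡ 1. So 44 has order 72 and is a primitive root mod 73.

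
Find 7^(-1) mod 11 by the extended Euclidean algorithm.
Extended GCD: 7(-3) + 11(2) = 1. So 7^(-1) ≡ -3 ≡ 8 mod 11. Verify: 7 × 8 = 56 ≡ 1 mod 11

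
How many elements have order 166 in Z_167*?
Number of primitive roots mod 167 = φ(p-1) = φ(166) = 82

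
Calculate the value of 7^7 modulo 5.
Using Fermat: 7^{4} ≡ 1 mod 5. 7 ≡ 3 mod 4. So 7^{7} ≡ 7^{3} ≡ 3 mod 5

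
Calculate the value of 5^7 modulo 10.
By repeated squaring mod 10: 5^{1}≡5, 5^{2}≡5, 5^{4}≡5. Then 5^{7} = 5^{4+2+1} ≡ 5 × 5 × 5 ≡ 5 mod 10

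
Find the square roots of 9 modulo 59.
The square roots of 9 mod 59 are 3 and 56. Verify: 3² = 9 ≡ 9 mod 59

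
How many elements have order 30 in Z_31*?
There are φ(31-1) = φ(30) = 8 primitive roots modulo 31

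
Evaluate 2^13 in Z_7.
Using Fermat: 2^{6} ≡ 1 (mod 7). 13 ≡ 1 (mod 6). So 2^{13} ≡ 2^{1} ≡ 2 (mod 7)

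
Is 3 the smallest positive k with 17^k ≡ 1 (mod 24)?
Powers of 17 mod 24: 17^1≡17, 17^2≡1. Already 17^2≡1, so the order is 2 < 3. No, the actual order is 2.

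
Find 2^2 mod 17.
2^{2} = 4 ≡ 4 mod 17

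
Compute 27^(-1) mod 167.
Since 167 is prime, by Fermat 27^(-1) ≡ 27^{165} ≡ 99 mod 167. Verify: 27 × 99 = 2673 ≡ 1 mod 167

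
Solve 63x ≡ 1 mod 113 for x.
Since 113 is prime, by Fermat 63^(-1) ≡ 63^{111} ≡ 61 mod 113. Verify: 63 × 61 = 3843 ≡ 1 mod 113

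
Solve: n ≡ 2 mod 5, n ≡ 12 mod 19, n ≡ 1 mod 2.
M = 5 × 19 × 2 = 190. M₁ = 38, y₁ ≡ 2 mod 5. M₂ = 10, y₂ ≡ 2 mod 19. M₃ = 95, y₃ ≡ 1 mod 2. n = 2×38×2 + 12×10×2 + 1×95×1 ≡ 107 mod 190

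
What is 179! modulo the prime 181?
(180)! = (179)! × (180) ≡ -1 (mod 181). So (179)! ≡ -1 × (180)^(-1) ≡ (-1)×(-1) = 1 (mod 181)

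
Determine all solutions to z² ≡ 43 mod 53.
The square roots of 43 mod 53 are 34 and 19. Verify: 34² = 1156 ≡ 43 mod 53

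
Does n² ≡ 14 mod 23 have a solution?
By Euler's criterion: 14^{11} ≡ 22 mod 23. Since this equals -1 (≡ 22), 14 is not a QR.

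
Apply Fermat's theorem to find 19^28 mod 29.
By Fermat's Little Theorem, 19^{28} ≡ 1 mod 29 since 29 is prime and gcd(19, 29) = 1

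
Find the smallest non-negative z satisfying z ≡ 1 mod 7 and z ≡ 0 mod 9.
M = 7 × 9 = 63. M₁ = 9, y₁ ≡ 4 mod 7. M₂ = 7, y₂ ≡ 4 mod 9. z = 1×9×4 + 0×7×4 ≡ 36 mod 63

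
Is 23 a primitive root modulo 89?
ord_89(23) divides 88. For each prime q|88: 23^{44}≡88, 23^{8}≡2, none ≡ 1. So 23 has order 88 and is a primitive root mod 89.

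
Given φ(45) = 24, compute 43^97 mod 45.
By Euler: 43^{24} ≡ 1 mod 45 since gcd(43, 45) = 1. 97 = 4×24 + 1. So 43^{97} ≡ 43^{1} ≡ 43 mod 45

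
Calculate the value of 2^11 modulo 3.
Using Fermat: 2^{2} ≡ 1 mod 3. 11 ≡ 1 mod 2. So 2^{11} ≡ 2^{1} ≡ 2 mod 3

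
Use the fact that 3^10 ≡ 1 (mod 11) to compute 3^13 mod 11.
By Fermat: 3^{10} ≡ 1 (mod 11). So 3^{13} = 3^{10} · 3^{3} ≡ 3^{3} ≡ 5 (mod 11)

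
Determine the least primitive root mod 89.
g = 3. For each prime q|88: 3^{44}≡88, 3^{8}≡64, none ≡ 1, so ord_89(3) = 88 and 3 is a primitive root.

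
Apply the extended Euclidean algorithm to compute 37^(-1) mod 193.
Extended GCD: 37(-73) + 193(14) = 1. So 37^(-1) ≡ -73 ≡ 120 (mod 193). Verify: 37 × 120 = 4440 ≡ 1 (mod 193)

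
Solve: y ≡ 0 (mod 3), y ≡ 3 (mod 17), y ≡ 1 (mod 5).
M = 3 × 17 × 5 = 255. M₁ = 85, y₁ ≡ 1 (mod 3). M₂ = 15, y₂ ≡ 8 (mod 17). M₃ = 51, y₃ ≡ 1 (mod 5). y = 0×85×1 + 3×15×8 + 1×51×1 ≡ 156 (mod 255)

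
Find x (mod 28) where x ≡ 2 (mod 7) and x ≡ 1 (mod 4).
M = 7 × 4 = 28. M₁ = 4, y₁ ≡ 2 (mod 7). M₂ = 7, y₂ ≡ 3 (mod 4). x = 2×4×2 + 1×7×3 ≡ 9 (mod 28)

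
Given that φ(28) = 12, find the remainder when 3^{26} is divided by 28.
By Euler: 3^{12} ≡ 1 mod 28 since gcd(3, 28) = 1. 26 = 2×12 + 2. So 3^{26} ≡ 3^{2} ≡ 9 mod 28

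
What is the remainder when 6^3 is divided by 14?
6^{3} = 216 ≡ 6 (mod 14)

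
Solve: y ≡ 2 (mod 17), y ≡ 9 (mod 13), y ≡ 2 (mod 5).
M = 17 × 13 × 5 = 1105. M₁ = 65, y₁ ≡ 11 (mod 17). M₂ = 85, y₂ ≡ 2 (mod 13). M₃ = 221, y₃ ≡ 1 (mod 5). y = 2×65×11 + 9×85×2 + 2×221×1 ≡ 87 (mod 1105)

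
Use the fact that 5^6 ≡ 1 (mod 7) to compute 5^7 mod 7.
By Fermat: 5^{6} ≡ 1 (mod 7). So 5^{7} = 5^{6} · 5^{1} ≡ 5^{1} ≡ 5 (mod 7)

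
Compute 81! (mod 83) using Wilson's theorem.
(82)! = (81)! × (82) ≡ -1 (mod 83). So (81)! ≡ -1 × (82)^(-1) ≡ (-1)×(-1) = 1 (mod 83)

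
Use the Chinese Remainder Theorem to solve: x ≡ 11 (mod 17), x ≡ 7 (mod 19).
M = 17 × 19 = 323. M₁ = 19, y₁ ≡ 9 (mod 17). M₂ = 17, y₂ ≡ 9 (mod 19). x = 11×19×9 + 7×17×9 ≡ 45 (mod 323)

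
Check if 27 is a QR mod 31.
By Euler's criterion: 27^{15} ≡ 30 mod 31. Since this equals -1 (≡ 30), 27 is not a QR.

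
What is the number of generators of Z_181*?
Number of primitive roots mod 181 = φ(p-1) = φ(180) = 48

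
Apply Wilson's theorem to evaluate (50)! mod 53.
(52)! = (50)! × (51) × (52) ≡ -1 (mod 53). So (50)! ≡ -1 × [(52)(51)]^(-1) ≡ 26 (mod 53)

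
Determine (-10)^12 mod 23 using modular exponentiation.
By repeated squaring (mod 23): (-10)^{1}≡13, (-10)^{2}≡8, (-10)^{4}≡18, (-10)^{8}≡2. Then (-10)^{12} = (-10)^{8+4} ≡ 2 × 18 ≡ 13 (mod 23)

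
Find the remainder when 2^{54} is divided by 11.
By Fermat: 2^{10} ≡ 1 (mod 11). 54 = 5×10 + 4. So 2^{54} ≡ 2^{4} ≡ 5 (mod 11)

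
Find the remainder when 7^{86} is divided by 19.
By Fermat: 7^{18} ≡ 1 mod 19. 86 = 4×18 + 14. So 7^{86} ≡ 7^{14} ≡ 11 mod 19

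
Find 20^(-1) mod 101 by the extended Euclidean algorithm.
Extended GCD: 20(-5) + 101(1) = 1. So 20^(-1) ≡ -5 ≡ 96 mod 101. Verify: 20 × 96 = 1920 ≡ 1 mod 101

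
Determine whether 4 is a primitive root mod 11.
4^{5} ≡ 1 (mod 11) and 5 < 10, so ord_11(4) = 5 ≠ 10 and 4 is not a primitive root.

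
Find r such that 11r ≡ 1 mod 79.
Since 79 is prime, by Fermat 11^(-1) ≡ 11^{77} ≡ 36 mod 79. Verify: 11 × 36 = 396 ≡ 1 mod 79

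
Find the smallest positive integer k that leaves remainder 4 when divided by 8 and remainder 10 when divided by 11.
M = 8 × 11 = 88. M₁ = 11, y₁ ≡ 3 mod 8. M₂ = 8, y₂ ≡ 7 mod 11. k = 4×11×3 + 10×8×7 ≡ 76 mod 88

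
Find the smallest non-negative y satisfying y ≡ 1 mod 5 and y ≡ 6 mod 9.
M = 5 × 9 = 45. M₁ = 9, y₁ ≡ 4 mod 5. M₂ = 5, y₂ ≡ 2 mod 9. y = 1×9×4 + 6×5×2 ≡ 6 mod 45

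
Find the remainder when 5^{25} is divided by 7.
By Fermat: 5^{6} ≡ 1 mod 7. 25 = 4×6 + 1. So 5^{25} ≡ 5^{1} ≡ 5 mod 7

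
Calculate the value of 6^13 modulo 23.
By repeated squaring mod 23: 6^{1}≡6, 6^{2}≡13, 6^{4}≡8, 6^{8}≡18. Then 6^{13} = 6^{8+4+1} ≡ 18 × 8 × 6 ≡ 13 mod 23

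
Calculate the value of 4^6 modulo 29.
By repeated squaring (mod 29): 4^{1}≡4, 4^{2}≡16, 4^{4}≡24. Then 4^{6} = 4^{4+2} ≡ 24 × 16 ≡ 7 (mod 29)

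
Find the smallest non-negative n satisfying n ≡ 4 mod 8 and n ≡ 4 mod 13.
M = 8 × 13 = 104. M₁ = 13, y₁ ≡ 5 mod 8. M₂ = 8, y₂ ≡ 5 mod 13. n = 4×13×5 + 4×8×5 ≡ 4 mod 104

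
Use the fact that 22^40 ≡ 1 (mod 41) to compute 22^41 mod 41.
By Fermat: 22^{40} ≡ 1 (mod 41). So 22^{41} = 22^{40} · 22^{1} ≡ 22^{1} ≡ 22 (mod 41)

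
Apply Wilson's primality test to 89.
(88)! mod 89 = 88. Since 88 ≡ -1 mod 89, 89 is prime.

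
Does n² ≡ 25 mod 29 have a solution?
By Euler's criterion: 25^{14} ≡ 1 mod 29. Since this equals 1, 25 is a QR.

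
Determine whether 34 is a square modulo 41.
By Euler's criterion: 34^{20} ≡ 40 mod 41. Since this equals -1 (≡ 40), 34 is not a QR.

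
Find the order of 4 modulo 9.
Powers of 4 mod 9: 4^1≡4, 4^2≡7, 4^3≡1. So the order of 4 is 3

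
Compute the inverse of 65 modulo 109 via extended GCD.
Extended GCD: 65(52) + 109(-31) = 1. So 65^(-1) ≡ 52 mod 109. Verify: 65 × 52 = 3380 ≡ 1 mod 109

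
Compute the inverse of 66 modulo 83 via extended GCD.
Extended GCD: 66(39) + 83(-31) = 1. So 66^(-1) ≡ 39 mod 83. Verify: 66 × 39 = 2574 ≡ 1 mod 83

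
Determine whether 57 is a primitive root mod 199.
57^{99} ≡ 1 (mod 199) and 99 < 198, so ord_199(57) = 99 ≠ 198 and 57 is not a primitive root.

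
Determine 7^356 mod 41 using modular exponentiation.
Using Fermat: 7^{40} ≡ 1 mod 41. 356 ≡ 36 mod 40. So 7^{356} ≡ 7^{36} ≡ 25 mod 41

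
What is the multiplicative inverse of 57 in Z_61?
Since 61 is prime, by Fermat 57^(-1) ≡ 57^{59} ≡ 15 mod 61. Verify: 57 × 15 = 855 ≡ 1 mod 61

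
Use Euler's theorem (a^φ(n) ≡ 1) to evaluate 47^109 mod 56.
By Euler: 47^{24} ≡ 1 mod 56 since gcd(47, 56) = 1. 109 = 4×24 + 13. So 47^{109} ≡ 47^{13} ≡ 47 mod 56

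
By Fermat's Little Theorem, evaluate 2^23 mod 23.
By Fermat: 2^{22} ≡ 1 mod 23. So 2^{23} = 2^{22} · 2^{1} ≡ 2^{1} ≡ 2 mod 23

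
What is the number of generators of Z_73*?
Number of primitive roots mod 73 = φ(p-1) = φ(72) = 24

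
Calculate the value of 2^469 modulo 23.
Using Fermat: 2^{22} ≡ 1 mod 23. 469 ≡ 7 mod 22. So 2^{469} ≡ 2^{7} ≡ 13 mod 23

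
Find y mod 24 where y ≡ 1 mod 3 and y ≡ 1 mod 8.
M = 3 × 8 = 24. M₁ = 8, y₁ ≡ 2 mod 3. M₂ = 3, y₂ ≡ 3 mod 8. y = 1×8×2 + 1×3×3 ≡ 1 mod 24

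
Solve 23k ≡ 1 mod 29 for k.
Since 29 is prime, by Fermat 23^(-1) ≡ 23^{27} ≡ 24 mod 29. Verify: 23 × 24 = 552 ≡ 1 mod 29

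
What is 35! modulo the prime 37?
(36)! = (35)! × (36) ≡ -1 mod 37. So (35)! ≡ -1 × (36)^(-1) ≡ (-1)×(-1) = 1 mod 37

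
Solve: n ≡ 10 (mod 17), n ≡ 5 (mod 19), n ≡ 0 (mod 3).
M = 17 × 19 × 3 = 969. M₁ = 57, y₁ ≡ 3 (mod 17). M₂ = 51, y₂ ≡ 3 (mod 19). M₃ = 323, y₃ ≡ 2 (mod 3). n = 10×57×3 + 5×51×3 + 0×323×2 ≡ 537 (mod 969)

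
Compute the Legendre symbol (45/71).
(45/71) = 45^{35} mod 71 = 1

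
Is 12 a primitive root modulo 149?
ord_149(12) divides 148. For each prime q|148: 12^{74}≡148, 12^{4}≡25, none ≡ 1. So 12 has order 148 and is a primitive root mod 149.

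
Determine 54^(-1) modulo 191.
Since 191 is prime, by Fermat 54^(-1) ≡ 54^{189} ≡ 46 mod 191. Verify: 54 × 46 = 2484 ≡ 1 mod 191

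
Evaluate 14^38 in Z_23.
Using Fermat: 14^{22} ≡ 1 mod 23. 38 ≡ 16 mod 22. So 14^{38} ≡ 14^{16} ≡ 8 mod 23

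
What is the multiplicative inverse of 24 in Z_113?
Since 113 is prime, by Fermat 24^(-1) ≡ 24^{111} ≡ 33 (mod 113). Verify: 24 × 33 = 792 ≡ 1 (mod 113)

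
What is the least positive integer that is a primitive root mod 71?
g = 7. Powers: [7, 49, 59, 58, 51, 2, 14, ...] generates all 70 non-zero residues.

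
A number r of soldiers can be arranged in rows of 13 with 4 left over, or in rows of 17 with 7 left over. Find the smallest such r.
M = 13 × 17 = 221. M₁ = 17, y₁ ≡ 10 (mod 13). M₂ = 13, y₂ ≡ 4 (mod 17). r = 4×17×10 + 7×13×4 ≡ 160 (mod 221)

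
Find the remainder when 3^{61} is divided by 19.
By Fermat: 3^{18} ≡ 1 mod 19. 61 = 3×18 + 7. So 3^{61} ≡ 3^{7} ≡ 2 mod 19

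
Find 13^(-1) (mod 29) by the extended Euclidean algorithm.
Extended GCD: 13(9) + 29(-4) = 1. So 13^(-1) ≡ 9 (mod 29). Verify: 13 × 9 = 117 ≡ 1 (mod 29)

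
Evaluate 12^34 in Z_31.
Using Fermat: 12^{30} ≡ 1 mod 31. 34 ≡ 4 mod 30. So 12^{34} ≡ 12^{4} ≡ 28 mod 31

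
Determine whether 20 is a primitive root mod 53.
ord_53(20) divides 52. For each prime q|52: 20^{26}≡52, 20^{4}≡46, none ≡ 1. So 20 has order 52 and is a primitive root mod 53.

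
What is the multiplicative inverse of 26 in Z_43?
Since 43 is prime, by Fermat 26^(-1) ≡ 26^{41} ≡ 5 mod 43. Verify: 26 × 5 = 130 ≡ 1 mod 43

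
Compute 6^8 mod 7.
Using Fermat: 6^{6} ≡ 1 mod 7. 8 ≡ 2 mod 6. So 6^{8} ≡ 6^{2} ≡ 1 mod 7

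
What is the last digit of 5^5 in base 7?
By repeated squaring mod 7: 5^{1}≡5, 5^{2}≡4, 5^{4}≡2. Then 5^{5} = 5^{4+1} ≡ 2 × 5 ≡ 3 mod 7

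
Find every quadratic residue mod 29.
Quadratic residues modulo 29: {1, 4, 5, 6, 7, 9, 13, 16, 20, 22, 23, 24, 25, 28}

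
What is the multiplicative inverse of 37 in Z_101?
Since 101 is prime, by Fermat 37^(-1) ≡ 37^{99} ≡ 71 mod 101. Verify: 37 × 71 = 2627 ≡ 1 mod 101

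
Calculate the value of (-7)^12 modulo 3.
Using Fermat: (-7)^{2} ≡ 1 mod 3. 12 ≡ 0 mod 2. So (-7)^{12} ≡ (-7)^{0} ≡ 1 mod 3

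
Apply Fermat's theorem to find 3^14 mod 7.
By Fermat: 3^{6} ≡ 1 mod 7. 14 = 2×6 + 2. So 3^{14} ≡ 3^{2} ≡ 2 mod 7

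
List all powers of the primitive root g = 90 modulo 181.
90^1, 90^2, ..., 90^{180} mod 181: [90, 136, 113, 34, 164, 99, 41, 70, 146, 108, 127, 27, 77, 52, 155, 13, 84, 139, 21, 80, 141, 20, 171, 5, 88, 137, 22, 170, 96, 133, 24, 169, 6, 178, 92, 135, 23, 79, 51, 65, 58, 152, 105, 38, 162, 100, 131, 25, 78, 142, 110, 126, 118, 122, 120, 121, 30, 166, 98, 132, 115, 33, 74, 144, 109, 36, 163, 9, 86, 138, 112, 125, 28, 167, 7, 87, 47, 67, 57, 62, 150, 106, 128, 117, 32, 165, 8, 177, 2, 180, 91, 45, 68, 147, 17, 82, 140, 111, 35, 73, 54, 154, 104, 129, 26, 168, 97, 42, 160, 101, 40, 161, 10, 176, 93, 44, 159, 11, 85, 48, 157, 12, 175, 3, 89, 46, 158, 102, 130, 116, 123, 29, 76, 143, 19, 81, 50, 156, 103, 39, 71, 55, 63, 59, 61, 60, 151, 15, 83, 49, 66, 148, 107, 37, 72, 145, 18, 172, 95, 43, 69, 56, 153, 14, 174, 94, 134, 114, 124, 119, 31, 75, 53, 64, 149, 16, 173, 4, 179, 1]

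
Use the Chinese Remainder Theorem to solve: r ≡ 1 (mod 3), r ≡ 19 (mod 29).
M = 3 × 29 = 87. M₁ = 29, y₁ ≡ 2 (mod 3). M₂ = 3, y₂ ≡ 10 (mod 29). r = 1×29×2 + 19×3×10 ≡ 19 (mod 87)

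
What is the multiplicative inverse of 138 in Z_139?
Since 139 is prime, by Fermat 138^(-1) ≡ 138^{137} ≡ 138 (mod 139). Verify: 138 × 138 = 19044 ≡ 1 (mod 139)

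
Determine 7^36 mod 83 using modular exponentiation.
By repeated squaring (mod 83): 7^{1}≡7, 7^{2}≡49, 7^{4}≡77, 7^{8}≡36, 7^{16}≡51, 7^{32}≡28. Then 7^{36} = 7^{32+4} ≡ 28 × 77 ≡ 81 (mod 83)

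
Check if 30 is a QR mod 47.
By Euler's criterion: 30^{23} ≡ 46 (mod 47). Since this equals -1 (≡ 46), 30 is not a QR.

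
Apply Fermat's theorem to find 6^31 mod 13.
By Fermat: 6^{12} ≡ 1 mod 13. 31 = 2×12 + 7. So 6^{31} ≡ 6^{7} ≡ 7 mod 13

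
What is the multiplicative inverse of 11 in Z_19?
Since 19 is prime, by Fermat 11^(-1) ≡ 11^{17} ≡ 7 (mod 19). Verify: 11 × 7 = 77 ≡ 1 (mod 19)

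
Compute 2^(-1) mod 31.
Since 31 is prime, by Fermat 2^(-1) ≡ 2^{29} ≡ 16 mod 31. Verify: 2 × 16 = 32 ≡ 1 mod 31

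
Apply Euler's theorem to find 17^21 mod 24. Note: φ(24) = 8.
By Euler: 17^{8} ≡ 1 mod 24 since gcd(17, 24) = 1. 21 = 2×8 + 5. So 17^{21} ≡ 17^{5} ≡ 17 mod 24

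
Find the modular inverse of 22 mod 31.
Since 31 is prime, by Fermat 22^(-1) ≡ 22^{29} ≡ 24 (mod 31). Verify: 22 × 24 = 528 ≡ 1 (mod 31)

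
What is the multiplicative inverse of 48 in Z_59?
Since 59 is prime, by Fermat 48^(-1) ≡ 48^{57} ≡ 16 (mod 59). Verify: 48 × 16 = 768 ≡ 1 (mod 59)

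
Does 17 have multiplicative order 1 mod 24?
Powers of 17 mod 24: 17^1≡17, 17^2≡1. 17^1≡17≢1, so ord ≠ 1. No, the actual order is 2.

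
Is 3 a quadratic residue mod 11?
By Euler's criterion: 3^{5} ≡ 1 (mod 11). Since this equals 1, 3 is a QR.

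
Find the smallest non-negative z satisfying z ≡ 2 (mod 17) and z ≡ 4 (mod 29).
M = 17 × 29 = 493. M₁ = 29, y₁ ≡ 10 (mod 17). M₂ = 17, y₂ ≡ 12 (mod 29). z = 2×29×10 + 4×17×12 ≡ 410 (mod 493)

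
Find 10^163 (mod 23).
Using Fermat: 10^{22} ≡ 1 (mod 23). 163 ≡ 9 (mod 22). So 10^{163} ≡ 10^{9} ≡ 20 (mod 23)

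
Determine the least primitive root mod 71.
g = 7. Powers: [7, 49, 59, 58, 51, 2, 14, 27, ...] generates all 70 non-zero residues.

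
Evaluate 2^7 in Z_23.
By repeated squaring mod 23: 2^{1}≡2, 2^{2}≡4, 2^{4}≡16. Then 2^{7} = 2^{4+2+1} ≡ 16 × 4 × 2 ≡ 13 mod 23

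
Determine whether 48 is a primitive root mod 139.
48^{46} ≡ 1 (mod 139) and 46 < 138, so ord_139(48) = 46 ≠ 138 and 48 is not a primitive root.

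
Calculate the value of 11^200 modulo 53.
Using Fermat: 11^{52} ≡ 1 (mod 53). 200 ≡ 44 (mod 52). So 11^{200} ≡ 11^{44} ≡ 16 (mod 53)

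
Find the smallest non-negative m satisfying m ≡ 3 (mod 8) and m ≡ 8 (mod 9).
M = 8 × 9 = 72. M₁ = 9, y₁ ≡ 1 (mod 8). M₂ = 8, y₂ ≡ 8 (mod 9). m = 3×9×1 + 8×8×8 ≡ 35 (mod 72)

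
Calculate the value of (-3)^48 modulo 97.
By repeated squaring (mod 97): (-3)^{1}≡94, (-3)^{2}≡9, (-3)^{4}≡81, (-3)^{8}≡62, (-3)^{16}≡61, (-3)^{32}≡35. Then (-3)^{48} = (-3)^{32+16} ≡ 35 × 61 ≡ 1 (mod 97)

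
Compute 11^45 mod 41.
Using Fermat: 11^{40} ≡ 1 mod 41. 45 ≡ 5 mod 40. So 11^{45} ≡ 11^{5} ≡ 3 mod 41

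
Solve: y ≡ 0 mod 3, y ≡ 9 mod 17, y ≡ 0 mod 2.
M = 3 × 17 × 2 = 102. M₁ = 34, y₁ ≡ 1 mod 3. M₂ = 6, y₂ ≡ 3 mod 17. M₃ = 51, y₃ ≡ 1 mod 2. y = 0×34×1 + 9×6×3 + 0×51×1 ≡ 60 mod 102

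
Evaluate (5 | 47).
(5/47) = 5^{23} mod 47 = -1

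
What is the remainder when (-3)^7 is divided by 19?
By repeated squaring mod 19: (-3)^{1}≡16, (-3)^{2}≡9, (-3)^{4}≡5. Then (-3)^{7} = (-3)^{4+2+1} ≡ 5 × 9 × 16 ≡ 17 mod 19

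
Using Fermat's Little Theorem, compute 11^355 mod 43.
By Fermat: 11^{42} ≡ 1 mod 43. 355 ≡ 19 mod 42. So 11^{355} ≡ 11^{19} ≡ 16 mod 43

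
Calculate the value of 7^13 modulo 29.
By repeated squaring mod 29: 7^{1}≡7, 7^{2}≡20, 7^{4}≡23, 7^{8}≡7. Then 7^{13} = 7^{8+4+1} ≡ 7 × 23 × 7 ≡ 25 mod 29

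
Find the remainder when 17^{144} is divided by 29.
By Fermat: 17^{28} ≡ 1 (mod 29). 144 = 5×28 + 4. So 17^{144} ≡ 17^{4} ≡ 1 (mod 29)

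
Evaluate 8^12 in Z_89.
By repeated squaring (mod 89): 8^{1}≡8, 8^{2}≡64, 8^{4}≡2, 8^{8}≡4. Then 8^{12} = 8^{8+4} ≡ 4 × 2 ≡ 8 (mod 89)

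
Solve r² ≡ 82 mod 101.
The square roots of 82 mod 101 are 53 and 48. Verify: 53² = 2809 ≡ 82 mod 101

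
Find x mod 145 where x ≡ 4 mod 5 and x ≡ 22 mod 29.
M = 5 × 29 = 145. M₁ = 29, y₁ ≡ 4 mod 5. M₂ = 5, y₂ ≡ 6 mod 29. x = 4×29×4 + 22×5×6 ≡ 109 mod 145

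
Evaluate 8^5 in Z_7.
By repeated squaring (mod 7): 8^{1}≡1, 8^{2}≡1, 8^{4}≡1. Then 8^{5} = 8^{4+1} ≡ 1 × 1 ≡ 1 (mod 7)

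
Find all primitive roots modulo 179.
There are φ(178) = 88 primitive roots mod 179: {2, 6, 7, 8, 10, 11, 18, 21, 23, 24, 26, 28, 30, 32, 33, 34, 35, 37, 38, 40, 41, 44, 50, 53, 54, 55, 58, 62, 63, 69, 71, 72, 73, 78, 79, 84, 86, 90, 91, 92, 94, 96, 97, 98, 99, 102, 103, 104, 105, 109, 111, 112, 113, 114, 115, 118, 119, 120, 122, 123, 127, 128, 130, 131, 132, 133, 134, 136, 137, 140, 143, 148, 150, 152, 154, 157, 159, 160, 162, 163, 164, 165, 166, 167, 170, 174, 175, 176}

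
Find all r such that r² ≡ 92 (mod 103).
The square roots of 92 mod 103 are 68 and 35. Verify: 68² = 4624 ≡ 92 (mod 103)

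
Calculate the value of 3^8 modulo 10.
By repeated squaring mod 10: 3^{1}≡3, 3^{2}≡9, 3^{4}≡1, 3^{8}≡1. So 3^{8} ≡ 1 mod 10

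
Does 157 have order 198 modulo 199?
157^{33} ≡ 1 mod 199 and 33 < 198, so ord_199(157) = 33 ≠ 198 and 157 is not a primitive root.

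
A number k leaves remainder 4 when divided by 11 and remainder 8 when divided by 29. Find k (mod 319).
M = 11 × 29 = 319. M₁ = 29, y₁ ≡ 8 (mod 11). M₂ = 11, y₂ ≡ 8 (mod 29). k = 4×29×8 + 8×11×8 ≡ 37 (mod 319)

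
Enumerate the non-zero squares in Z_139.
Quadratic residues modulo 139: {1, 4, 5, 6, 7, 9, 11, 13, 16, 20, 24, 25, 28, 29, 30, 31, 34, 35, 36, 37, 38, 41, 42, 44, 45, 46, 47, 49, 51, 52, 54, 55, 57, 63, 64, 65, 66, 67, 69, 71, 77, 78, 79, 80, 81, 83, 86, 89, 91, 96, 99, 100, 106, 107, 112, 113, 116, 117, 118, 120, 121, 122, 124, 125, 127, 129, 131, 136, 137}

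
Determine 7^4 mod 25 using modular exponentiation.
7^{4} = 2401 ≡ 1 mod 25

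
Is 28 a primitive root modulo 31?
28^{15} ≡ 1 mod 31 and 15 < 30, so ord_31(28) = 15 ≠ 30 and 28 is not a primitive root.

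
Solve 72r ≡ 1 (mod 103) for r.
Since 103 is prime, by Fermat 72^(-1) ≡ 72^{101} ≡ 93 (mod 103). Verify: 72 × 93 = 6696 ≡ 1 (mod 103)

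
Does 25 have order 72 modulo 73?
25^{36} ≡ 1 (mod 73) and 36 < 72, so ord_73(25) = 36 ≠ 72 and 25 is not a primitive root.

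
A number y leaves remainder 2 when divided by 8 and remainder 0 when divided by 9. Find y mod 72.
M = 8 × 9 = 72. M₁ = 9, y₁ ≡ 1 mod 8. M₂ = 8, y₂ ≡ 8 mod 9. y = 2×9×1 + 0×8×8 ≡ 18 mod 72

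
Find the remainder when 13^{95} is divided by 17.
By Fermat: 13^{16} ≡ 1 (mod 17). 95 = 5×16 + 15. So 13^{95} ≡ 13^{15} ≡ 4 (mod 17)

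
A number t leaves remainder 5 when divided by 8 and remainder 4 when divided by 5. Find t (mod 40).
M = 8 × 5 = 40. M₁ = 5, y₁ ≡ 5 (mod 8). M₂ = 8, y₂ ≡ 2 (mod 5). t = 5×5×5 + 4×8×2 ≡ 29 (mod 40)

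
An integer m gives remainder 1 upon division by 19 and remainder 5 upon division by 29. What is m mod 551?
M = 19 × 29 = 551. M₁ = 29, y₁ ≡ 2 mod 19. M₂ = 19, y₂ ≡ 26 mod 29. m = 1×29×2 + 5×19×26 ≡ 324 mod 551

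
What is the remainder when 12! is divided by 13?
By Wilson's theorem, (12)! ≡ -1 ≡ 12 mod 13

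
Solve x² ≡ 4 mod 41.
The square roots of 4 mod 41 are 2 and 39. Verify: 2² = 4 ≡ 4 mod 41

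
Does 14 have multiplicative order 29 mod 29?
Powers of 14 mod 29: 14^1≡14, 14^2≡22, 14^3≡18, 14^4≡20, 14^5≡19, 14^6≡5, 14^7≡12, 14^8≡23, 14^9≡3, 14^10≡13, 14^11≡8, 14^12≡25, 14^13≡2, 14^14≡28, 14^15≡15, 14^16≡7, 14^17≡11, 14^18≡9, 14^19≡10, 14^20≡24, 14^21≡17, 14^22≡6, 14^23≡26, 14^24≡16, 14^25≡21, 14^26≡4, 14^27≡27, 14^28≡1. Already 14^28≡1, so the order is 28 < 29. No, the actual order is 28.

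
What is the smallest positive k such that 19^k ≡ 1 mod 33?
Powers of 19 mod 33: 19^1≡19, 19^2≡31, 19^3≡28, 19^4≡4, 19^5≡10, 19^6≡25, 19^7≡13, 19^8≡16, 19^9≡7, 19^10≡1. ord_33(19) = 10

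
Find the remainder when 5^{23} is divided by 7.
By Fermat: 5^{6} ≡ 1 (mod 7). 23 = 3×6 + 5. So 5^{23} ≡ 5^{5} ≡ 3 (mod 7)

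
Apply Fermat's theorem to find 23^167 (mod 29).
By Fermat: 23^{28} ≡ 1 (mod 29). 167 = 5×28 + 27. So 23^{167} ≡ 23^{27} ≡ 24 (mod 29)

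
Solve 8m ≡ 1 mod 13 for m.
Since 13 is prime, by Fermat 8^(-1) ≡ 8^{11} ≡ 5 mod 13. Verify: 8 × 5 = 40 ≡ 1 mod 13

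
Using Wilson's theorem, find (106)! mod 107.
By Wilson's theorem, (106)! ≡ -1 ≡ 106 mod 107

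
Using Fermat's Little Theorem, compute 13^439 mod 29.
By Fermat: 13^{28} ≡ 1 mod 29. 439 ≡ 19 mod 28. So 13^{439} ≡ 13^{19} ≡ 6 mod 29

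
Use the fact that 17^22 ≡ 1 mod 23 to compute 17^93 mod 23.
By Fermat: 17^{22} ≡ 1 mod 23. 93 = 4×22 + 5. So 17^{93} ≡ 17^{5} ≡ 21 mod 23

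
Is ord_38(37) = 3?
Powers of 37 mod 38: 37^1≡37, 37^2≡1. Already 37^2≡1, so the order is 2 < 3. No, the actual order is 2.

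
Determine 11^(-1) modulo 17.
Since 17 is prime, by Fermat 11^(-1) ≡ 11^{15} ≡ 14 (mod 17). Verify: 11 × 14 = 154 ≡ 1 (mod 17)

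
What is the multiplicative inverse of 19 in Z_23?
Since 23 is prime, by Fermat 19^(-1) ≡ 19^{21} ≡ 17 mod 23. Verify: 19 × 17 = 323 ≡ 1 mod 23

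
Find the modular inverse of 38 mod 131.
Since 131 is prime, by Fermat 38^(-1) ≡ 38^{129} ≡ 100 mod 131. Verify: 38 × 100 = 3800 ≡ 1 mod 131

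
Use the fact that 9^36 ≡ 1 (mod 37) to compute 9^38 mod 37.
By Fermat: 9^{36} ≡ 1 (mod 37). So 9^{38} = 9^{36} · 9^{2} ≡ 9^{2} ≡ 7 (mod 37)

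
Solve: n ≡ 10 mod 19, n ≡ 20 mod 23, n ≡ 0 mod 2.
M = 19 × 23 × 2 = 874. M₁ = 46, y₁ ≡ 12 mod 19. M₂ = 38, y₂ ≡ 20 mod 23. M₃ = 437, y₃ ≡ 1 mod 2. n = 10×46×12 + 20×38×20 + 0×437×1 ≡ 618 mod 874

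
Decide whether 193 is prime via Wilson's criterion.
(192)! mod 193 = 192. Since 192 ≡ -1 (mod 193), 193 is prime.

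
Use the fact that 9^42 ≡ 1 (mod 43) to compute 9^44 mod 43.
By Fermat: 9^{42} ≡ 1 (mod 43). So 9^{44} = 9^{42} · 9^{2} ≡ 9^{2} ≡ 38 (mod 43)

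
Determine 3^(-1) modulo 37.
Since 37 is prime, by Fermat 3^(-1) ≡ 3^{35} ≡ 25 mod 37. Verify: 3 × 25 = 75 ≡ 1 mod 37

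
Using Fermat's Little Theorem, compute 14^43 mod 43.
By Fermat: 14^{42} ≡ 1 (mod 43). So 14^{43} = 14^{42} · 14^{1} ≡ 14^{1} ≡ 14 (mod 43)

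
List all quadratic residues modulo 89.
Quadratic residues modulo 89: {1, 2, 4, 5, 8, 9, 10, 11, 16, 17, 18, 20, 21, 22, 25, 32, 34, 36, 39, 40, 42, 44, 45, 47, 49, 50, 53, 55, 57, 64, 67, 68, 69, 71, 72, 73, 78, 79, 80, 81, 84, 85, 87, 88}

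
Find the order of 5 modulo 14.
Powers of 5 mod 14: 5^1≡5, 5^2≡11, 5^3≡13, 5^4≡9, 5^5≡3, 5^6≡1. Order = 6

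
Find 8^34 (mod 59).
By repeated squaring (mod 59): 8^{1}≡8, 8^{2}≡5, 8^{4}≡25, 8^{8}≡35, 8^{16}≡45, 8^{32}≡19. Then 8^{34} = 8^{32+2} ≡ 19 × 5 ≡ 36 (mod 59)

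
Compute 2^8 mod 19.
By repeated squaring mod 19: 2^{1}≡2, 2^{2}≡4, 2^{4}≡16, 2^{8}≡9. So 2^{8} ≡ 9 mod 19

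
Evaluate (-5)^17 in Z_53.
By repeated squaring (mod 53): (-5)^{1}≡48, (-5)^{2}≡25, (-5)^{4}≡42, (-5)^{8}≡15, (-5)^{16}≡13. Then (-5)^{17} = (-5)^{16+1} ≡ 13 × 48 ≡ 41 (mod 53)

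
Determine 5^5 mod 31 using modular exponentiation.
By repeated squaring (mod 31): 5^{1}≡5, 5^{2}≡25, 5^{4}≡5. Then 5^{5} = 5^{4+1} ≡ 5 × 5 ≡ 25 (mod 31)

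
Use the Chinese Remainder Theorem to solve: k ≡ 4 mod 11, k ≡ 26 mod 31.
M = 11 × 31 = 341. M₁ = 31, y₁ ≡ 5 mod 11. M₂ = 11, y₂ ≡ 17 mod 31. k = 4×31×5 + 26×11×17 ≡ 26 mod 341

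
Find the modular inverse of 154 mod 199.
Since 199 is prime, by Fermat 154^(-1) ≡ 154^{197} ≡ 84 mod 199. Verify: 154 × 84 = 12936 ≡ 1 mod 199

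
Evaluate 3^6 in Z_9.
By repeated squaring (mod 9): 3^{1}≡3, 3^{2}≡0, 3^{4}≡0. Then 3^{6} = 3^{4+2} ≡ 0 × 0 ≡ 0 (mod 9)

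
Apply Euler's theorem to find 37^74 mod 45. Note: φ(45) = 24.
By Euler: 37^{24} ≡ 1 mod 45 since gcd(37, 45) = 1. 74 = 3×24 + 2. So 37^{74} ≡ 37^{2} ≡ 19 mod 45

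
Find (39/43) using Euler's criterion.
(39/43) = 39^{21} mod 43 = -1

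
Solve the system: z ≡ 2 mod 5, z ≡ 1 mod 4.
M = 5 × 4 = 20. M₁ = 4, y₁ ≡ 4 mod 5. M₂ = 5, y₂ ≡ 1 mod 4. z = 2×4×4 + 1×5×1 ≡ 17 mod 20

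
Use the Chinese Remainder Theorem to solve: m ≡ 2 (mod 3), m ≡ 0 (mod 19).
M = 3 × 19 = 57. M₁ = 19, y₁ ≡ 1 (mod 3). M₂ = 3, y₂ ≡ 13 (mod 19). m = 2×19×1 + 0×3×13 ≡ 38 (mod 57)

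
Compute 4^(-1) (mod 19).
Since 19 is prime, by Fermat 4^(-1) ≡ 4^{17} ≡ 5 (mod 19). Verify: 4 × 5 = 20 ≡ 1 (mod 19)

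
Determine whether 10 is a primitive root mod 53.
10^{13} ≡ 1 (mod 53) and 13 < 52, so ord_53(10) = 13 ≠ 52 and 10 is not a primitive root.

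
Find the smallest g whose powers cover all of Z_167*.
g = 5. For each prime q|166: 5^{83}≡166, 5^{2}≡25, none ≡ 1, so ord_167(5) = 166 and 5 is a primitive root.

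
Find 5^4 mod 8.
5^{4} = 625 ≡ 1 mod 8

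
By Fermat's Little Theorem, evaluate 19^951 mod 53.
By Fermat: 19^{52} ≡ 1 (mod 53). 951 ≡ 15 (mod 52). So 19^{951} ≡ 19^{15} ≡ 18 (mod 53)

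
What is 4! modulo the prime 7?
(6)! = (4)! × (5) × (6) ≡ -1 mod 7. So (4)! ≡ -1 × [(6)(5)]^(-1) ≡ 3 mod 7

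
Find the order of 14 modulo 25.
Powers of 14 mod 25: 14^1≡14, 14^2≡21, 14^3≡19, 14^4≡16, 14^5≡24, 14^6≡11, 14^7≡4, 14^8≡6, 14^9≡9, 14^10≡1. ord_25(14) = 10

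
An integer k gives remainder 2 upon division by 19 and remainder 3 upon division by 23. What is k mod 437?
M = 19 × 23 = 437. M₁ = 23, y₁ ≡ 5 mod 19. M₂ = 19, y₂ ≡ 17 mod 23. k = 2×23×5 + 3×19×17 ≡ 325 mod 437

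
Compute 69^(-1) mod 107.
Since 107 is prime, by Fermat 69^(-1) ≡ 69^{105} ≡ 76 mod 107. Verify: 69 × 76 = 5244 ≡ 1 mod 107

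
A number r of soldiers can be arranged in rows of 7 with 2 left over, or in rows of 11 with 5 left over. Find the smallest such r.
M = 7 × 11 = 77. M₁ = 11, y₁ ≡ 2 (mod 7). M₂ = 7, y₂ ≡ 8 (mod 11). r = 2×11×2 + 5×7×8 ≡ 16 (mod 77)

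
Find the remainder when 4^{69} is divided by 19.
By Fermat: 4^{18} ≡ 1 (mod 19). 69 = 3×18 + 15. So 4^{69} ≡ 4^{15} ≡ 11 (mod 19)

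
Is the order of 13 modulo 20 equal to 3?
Powers of 13 mod 20: 13^1≡13, 13^2≡9, 13^3≡17, 13^4≡1. 13^3≡17≢1, so ord ≠ 3. No, the actual order is 4.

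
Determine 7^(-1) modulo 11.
Since 11 is prime, by Fermat 7^(-1) ≡ 7^{9} ≡ 8 mod 11. Verify: 7 × 8 = 56 ≡ 1 mod 11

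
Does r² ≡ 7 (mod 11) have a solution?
By Euler's criterion: 7^{5} ≡ 10 (mod 11). Since this equals -1 (≡ 10), 7 is not a QR.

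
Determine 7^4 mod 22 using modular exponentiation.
7^{4} = 2401 ≡ 3 (mod 22)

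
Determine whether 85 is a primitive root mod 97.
85^{16} ≡ 1 mod 97 and 16 < 96, so ord_97(85) = 16 ≠ 96 and 85 is not a primitive root.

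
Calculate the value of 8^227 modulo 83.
Using Fermat: 8^{82} ≡ 1 (mod 83). 227 ≡ 63 (mod 82). So 8^{227} ≡ 8^{63} ≡ 22 (mod 83)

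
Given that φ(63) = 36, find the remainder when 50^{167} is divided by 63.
By Euler: 50^{36} ≡ 1 mod 63 since gcd(50, 63) = 1. 167 = 4×36 + 23. So 50^{167} ≡ 50^{23} ≡ 29 mod 63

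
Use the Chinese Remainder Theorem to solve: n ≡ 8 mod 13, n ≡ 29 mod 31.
M = 13 × 31 = 403. M₁ = 31, y₁ ≡ 8 mod 13. M₂ = 13, y₂ ≡ 12 mod 31. n = 8×31×8 + 29×13×12 ≡ 60 mod 403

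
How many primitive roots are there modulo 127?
There are φ(127-1) = φ(126) = 36 primitive roots modulo 127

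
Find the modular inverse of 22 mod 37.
Since 37 is prime, by Fermat 22^(-1) ≡ 22^{35} ≡ 32 mod 37. Verify: 22 × 32 = 704 ≡ 1 mod 37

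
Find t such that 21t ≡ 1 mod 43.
Since 43 is prime, by Fermat 21^(-1) ≡ 21^{41} ≡ 41 mod 43. Verify: 21 × 41 = 861 ≡ 1 mod 43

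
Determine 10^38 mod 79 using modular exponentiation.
By repeated squaring mod 79: 10^{1}≡10, 10^{2}≡21, 10^{4}≡46, 10^{8}≡62, 10^{16}≡52, 10^{32}≡18. Then 10^{38} = 10^{32+4+2} ≡ 18 × 46 × 21 ≡ 8 mod 79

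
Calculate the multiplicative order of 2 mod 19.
Powers of 2 mod 19: 2^1≡2, 2^2≡4, 2^3≡8, 2^4≡16, 2^5≡13, 2^6≡7, 2^7≡14, 2^8≡9, 2^9≡18, 2^10≡17, 2^11≡15, 2^12≡11, 2^13≡3, 2^14≡6, 2^15≡12, 2^16≡5, 2^17≡10, 2^18≡1. ord_19(2) = 18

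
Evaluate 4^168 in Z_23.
Using Fermat: 4^{22} ≡ 1 mod 23. 168 ≡ 14 mod 22. So 4^{168} ≡ 4^{14} ≡ 18 mod 23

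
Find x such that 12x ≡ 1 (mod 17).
Since 17 is prime, by Fermat 12^(-1) ≡ 12^{15} ≡ 10 (mod 17). Verify: 12 × 10 = 120 ≡ 1 (mod 17)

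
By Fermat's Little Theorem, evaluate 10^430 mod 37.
By Fermat: 10^{36} ≡ 1 mod 37. 430 ≡ 34 mod 36. So 10^{430} ≡ 10^{34} ≡ 10 mod 37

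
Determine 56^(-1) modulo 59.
Since 59 is prime, by Fermat 56^(-1) ≡ 56^{57} ≡ 39 (mod 59). Verify: 56 × 39 = 2184 ≡ 1 (mod 59)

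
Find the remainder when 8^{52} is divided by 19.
By Fermat: 8^{18} ≡ 1 mod 19. 52 = 2×18 + 16. So 8^{52} ≡ 8^{16} ≡ 11 mod 19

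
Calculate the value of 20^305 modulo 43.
Using Fermat: 20^{42} ≡ 1 (mod 43). 305 ≡ 11 (mod 42). So 20^{305} ≡ 20^{11} ≡ 18 (mod 43)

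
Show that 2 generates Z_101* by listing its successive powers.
2^1, 2^2, ..., 2^{100} mod 101: [2, 4, 8, 16, 32, 64, 27, 54, 7, 14, 28, 56, 11, 22, 44, 88, 75, 49, 98, 95, 89, 77, 53, 5, 10, 20, 40, 80, 59, 17, 34, 68, 35, 70, 39, 78, 55, 9, 18, 36, 72, 43, 86, 71, 41, 82, 63, 25, 50, 100, 99, 97, 93, 85, 69, 37, 74, 47, 94, 87, 73, 45, 90, 79, 57, 13, 26, 52, 3, 6, 12, 24, 48, 96, 91, 81, 61, 21, 42, 84, 67, 33, 66, 31, 62, 23, 46, 92, 83, 65, 29, 58, 15, 30, 60, 19, 38, 76, 51, 1]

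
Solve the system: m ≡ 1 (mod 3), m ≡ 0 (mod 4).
M = 3 × 4 = 12. M₁ = 4, y₁ ≡ 1 (mod 3). M₂ = 3, y₂ ≡ 3 (mod 4). m = 1×4×1 + 0×3×3 ≡ 4 (mod 12)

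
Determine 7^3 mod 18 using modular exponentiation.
7^{3} = 343 ≡ 1 mod 18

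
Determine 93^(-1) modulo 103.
Since 103 is prime, by Fermat 93^(-1) ≡ 93^{101} ≡ 72 mod 103. Verify: 93 × 72 = 6696 ≡ 1 mod 103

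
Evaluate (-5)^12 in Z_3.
Using Fermat: (-5)^{2} ≡ 1 (mod 3). 12 ≡ 0 (mod 2). So (-5)^{12} ≡ (-5)^{0} ≡ 1 (mod 3)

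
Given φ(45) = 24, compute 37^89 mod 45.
By Euler: 37^{24} ≡ 1 mod 45 since gcd(37, 45) = 1. 89 = 3×24 + 17. So 37^{89} ≡ 37^{17} ≡ 37 mod 45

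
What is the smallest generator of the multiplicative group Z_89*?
g = 3. Powers: [3, 9, 27, 81, 65, 17, 51, 64, 14, ...] generates all 88 non-zero residues.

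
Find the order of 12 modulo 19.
Powers of 12 mod 19: 12^1≡12, 12^2≡11, 12^3≡18, 12^4≡7, 12^5≡8, 12^6≡1. ord_19(12) = 6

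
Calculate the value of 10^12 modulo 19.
By repeated squaring (mod 19): 10^{1}≡10, 10^{2}≡5, 10^{4}≡6, 10^{8}≡17. Then 10^{12} = 10^{8+4} ≡ 17 × 6 ≡ 7 (mod 19)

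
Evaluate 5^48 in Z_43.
Using Fermat: 5^{42} ≡ 1 (mod 43). 48 ≡ 6 (mod 42). So 5^{48} ≡ 5^{6} ≡ 16 (mod 43)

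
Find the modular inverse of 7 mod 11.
Since 11 is prime, by Fermat 7^(-1) ≡ 7^{9} ≡ 8 mod 11. Verify: 7 × 8 = 56 ≡ 1 mod 11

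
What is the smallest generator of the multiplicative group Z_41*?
g = 6. For each prime q|40: 6^{20}≡40, 6^{8}≡10, none ≡ 1, so ord_41(6) = 40 and 6 is a primitive root.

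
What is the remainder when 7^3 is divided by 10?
7^{3} = 343 ≡ 3 mod 10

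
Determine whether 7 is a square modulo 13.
By Euler's criterion: 7^{6} ≡ 12 (mod 13). Since this equals -1 (≡ 12), 7 is not a QR.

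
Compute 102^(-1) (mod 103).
Since 103 is prime, by Fermat 102^(-1) ≡ 102^{101} ≡ 102 (mod 103). Verify: 102 × 102 = 10404 ≡ 1 (mod 103)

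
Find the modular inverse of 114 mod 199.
Since 199 is prime, by Fermat 114^(-1) ≡ 114^{197} ≡ 103 (mod 199). Verify: 114 × 103 = 11742 ≡ 1 (mod 199)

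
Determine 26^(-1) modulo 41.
Since 41 is prime, by Fermat 26^(-1) ≡ 26^{39} ≡ 30 mod 41. Verify: 26 × 30 = 780 ≡ 1 mod 41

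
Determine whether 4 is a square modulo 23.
By Euler's criterion: 4^{11} ≡ 1 (mod 23). Since this equals 1, 4 is a QR.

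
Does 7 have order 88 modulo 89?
ord_89(7) divides 88. For each prime q|88: 7^{44}≡88, 7^{8}≡4, none ≡ 1. So 7 has order 88 and is a primitive root mod 89.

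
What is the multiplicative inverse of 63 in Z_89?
Since 89 is prime, by Fermat 63^(-1) ≡ 63^{87} ≡ 65 mod 89. Verify: 63 × 65 = 4095 ≡ 1 mod 89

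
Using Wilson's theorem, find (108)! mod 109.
By Wilson's theorem, (108)! ≡ -1 ≡ 108 (mod 109)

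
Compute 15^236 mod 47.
Using Fermat: 15^{46} ≡ 1 mod 47. 236 ≡ 6 mod 46. So 15^{236} ≡ 15^{6} ≡ 34 mod 47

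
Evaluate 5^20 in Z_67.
By repeated squaring mod 67: 5^{1}≡5, 5^{2}≡25, 5^{4}≡22, 5^{8}≡15, 5^{16}≡24. Then 5^{20} = 5^{16+4} ≡ 24 × 22 ≡ 59 mod 67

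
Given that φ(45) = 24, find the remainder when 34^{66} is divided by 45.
By Euler: 34^{24} ≡ 1 (mod 45) since gcd(34, 45) = 1. 66 = 2×24 + 18. So 34^{66} ≡ 34^{18} ≡ 1 (mod 45)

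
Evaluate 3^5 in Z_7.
By repeated squaring mod 7: 3^{1}≡3, 3^{2}≡2, 3^{4}≡4. Then 3^{5} = 3^{4+1} ≡ 4 × 3 ≡ 5 mod 7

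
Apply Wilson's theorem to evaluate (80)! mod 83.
(82)! = (80)! × (81) × (82) ≡ -1 (mod 83). So (80)! ≡ -1 × [(82)(81)]^(-1) ≡ 41 (mod 83)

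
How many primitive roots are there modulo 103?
A prime p has φ(p-1) primitive roots; here φ(102) = 32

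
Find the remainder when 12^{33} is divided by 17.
By Fermat: 12^{16} ≡ 1 (mod 17). 33 = 2×16 + 1. So 12^{33} ≡ 12^{1} ≡ 12 (mod 17)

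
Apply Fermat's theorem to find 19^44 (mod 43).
By Fermat: 19^{42} ≡ 1 (mod 43). So 19^{44} = 19^{42} · 19^{2} ≡ 19^{2} ≡ 17 (mod 43)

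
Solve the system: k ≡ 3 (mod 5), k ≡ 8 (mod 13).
M = 5 × 13 = 65. M₁ = 13, y₁ ≡ 2 (mod 5). M₂ = 5, y₂ ≡ 8 (mod 13). k = 3×13×2 + 8×5×8 ≡ 8 (mod 65)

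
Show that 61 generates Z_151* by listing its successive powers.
61^1, 61^2, ..., 61^{150} mod 151: [61, 97, 28, 47, 149, 29, 108, 95, 57, 4, 93, 86, 112, 37, 143, 116, 130, 78, 77, 16, 70, 42, 146, 148, 119, 11, 67, 10, 6, 64, 129, 17, 131, 139, 23, 44, 117, 40, 24, 105, 63, 68, 71, 103, 92, 25, 15, 9, 96, 118, 101, 121, 133, 110, 66, 100, 60, 36, 82, 19, 102, 31, 79, 138, 113, 98, 89, 144, 26, 76, 106, 124, 14, 99, 150, 90, 54, 123, 104, 2, 122, 43, 56, 94, 147, 58, 65, 39, 114, 8, 35, 21, 73, 74, 135, 81, 109, 5, 3, 32, 140, 84, 141, 145, 87, 22, 134, 20, 12, 128, 107, 34, 111, 127, 46, 88, 83, 80, 48, 59, 126, 136, 142, 55, 33, 50, 30, 18, 41, 85, 51, 91, 115, 69, 132, 49, 120, 72, 13, 38, 53, 62, 7, 125, 75, 45, 27, 137, 52, 1]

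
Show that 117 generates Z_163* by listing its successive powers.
117^1, 117^2, ..., 117^{162} mod 163: [117, 160, 138, 9, 75, 136, 101, 81, 23, 83, 94, 77, 44, 95, 31, 41, 70, 40, 116, 43, 141, 34, 66, 61, 128, 143, 105, 60, 11, 146, 130, 51, 99, 10, 29, 133, 76, 90, 98, 56, 32, 158, 67, 15, 125, 118, 114, 135, 147, 84, 48, 74, 19, 104, 106, 14, 8, 121, 139, 126, 72, 111, 110, 156, 159, 21, 12, 100, 127, 26, 108, 85, 2, 71, 157, 113, 18, 150, 109, 39, 162, 46, 3, 25, 154, 88, 27, 62, 82, 140, 80, 69, 86, 119, 68, 132, 122, 93, 123, 47, 120, 22, 129, 97, 102, 35, 20, 58, 103, 152, 17, 33, 112, 64, 153, 134, 30, 87, 73, 65, 107, 131, 5, 96, 148, 38, 45, 49, 28, 16, 79, 115, 89, 144, 59, 57, 149, 155, 42, 24, 37, 91, 52, 53, 7, 4, 142, 151, 63, 36, 137, 55, 78, 161, 92, 6, 50, 145, 13, 54, 124, 1]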